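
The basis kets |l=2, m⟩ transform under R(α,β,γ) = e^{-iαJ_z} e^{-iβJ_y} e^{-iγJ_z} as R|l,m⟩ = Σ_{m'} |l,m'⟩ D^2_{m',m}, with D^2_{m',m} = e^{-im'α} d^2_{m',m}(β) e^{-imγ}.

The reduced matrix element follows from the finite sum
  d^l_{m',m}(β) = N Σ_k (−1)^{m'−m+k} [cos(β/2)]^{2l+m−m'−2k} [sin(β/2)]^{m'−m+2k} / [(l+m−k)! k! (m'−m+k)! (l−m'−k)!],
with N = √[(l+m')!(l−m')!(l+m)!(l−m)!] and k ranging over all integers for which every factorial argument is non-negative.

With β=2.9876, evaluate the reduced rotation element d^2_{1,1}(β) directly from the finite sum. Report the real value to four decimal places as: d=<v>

d=-0.0176

d^2_{1,1}(β=2.9876) via the finite sum:
c=cos(2.987600/2)=0.076920, s=sin(2.987600/2)=0.997037; N=√[6·1·6·1]=6.000000
k∈{0,1} keeps every argument non-negative
  k=0: (−1)^0·6.0000/(6)·0.0769^4·0.9970^0 = +0.000035
  k=1: (−1)^1·6.0000/(2)·0.0769^2·0.9970^2 = -0.017645
d^2_{1,1}(2.9876) = +0.000035 -0.017645 = -0.017610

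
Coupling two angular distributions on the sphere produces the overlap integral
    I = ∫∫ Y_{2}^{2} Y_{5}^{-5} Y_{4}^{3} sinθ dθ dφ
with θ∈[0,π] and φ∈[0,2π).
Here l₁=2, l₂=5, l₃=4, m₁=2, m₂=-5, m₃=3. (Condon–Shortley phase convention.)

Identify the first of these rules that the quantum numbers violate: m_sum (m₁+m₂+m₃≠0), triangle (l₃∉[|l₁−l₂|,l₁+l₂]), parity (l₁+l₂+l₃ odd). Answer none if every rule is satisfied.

parity

azimuthal sum: 2 − 5 + 3 = 0  ✓
3 ≤ 4 ≤ 7 (triangle on l)  ✓
L = 2 + 5 + 4 = 11 (odd)  ✗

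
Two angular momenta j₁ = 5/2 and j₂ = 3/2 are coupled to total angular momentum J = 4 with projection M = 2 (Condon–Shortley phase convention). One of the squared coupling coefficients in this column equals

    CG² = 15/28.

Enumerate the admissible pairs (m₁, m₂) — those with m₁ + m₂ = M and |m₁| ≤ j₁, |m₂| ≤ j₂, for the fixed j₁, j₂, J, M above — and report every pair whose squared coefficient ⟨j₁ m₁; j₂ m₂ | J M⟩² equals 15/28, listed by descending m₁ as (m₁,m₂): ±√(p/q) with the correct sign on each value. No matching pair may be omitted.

Admissible pairs with m₁+m₂ = M = 2: (1/2,3/2), (3/2,1/2), (5/2,-1/2)
  (m₁,m₂)=(5/2,-1/2): CG² = 3/28, CG = +√(3/28)
  (m₁,m₂)=(3/2,1/2): CG² = 15/28, CG = +√(15/28)   ← matches the target
  (m₁,m₂)=(1/2,3/2): CG² = 5/14, CG = +√(5/14)
Pairs with CG² = 15/28: (3/2,1/2): +√(15/28)

(3/2,1/2): +√(15/28)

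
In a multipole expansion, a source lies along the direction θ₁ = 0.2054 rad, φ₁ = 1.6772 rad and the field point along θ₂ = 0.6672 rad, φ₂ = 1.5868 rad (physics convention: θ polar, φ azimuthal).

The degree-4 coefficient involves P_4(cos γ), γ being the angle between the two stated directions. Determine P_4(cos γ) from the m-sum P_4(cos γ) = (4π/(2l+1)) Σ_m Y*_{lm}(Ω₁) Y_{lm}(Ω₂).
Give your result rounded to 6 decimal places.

0.176800

Summing Y*_{l m}(θ₁,φ₁)·Y_{l m}(θ₂,φ₂) over m ∈ [−4, 4]; prefactor 4π/(2·4+1) = 1.396263:
  m=-4: (0.000697, 0.000316) × (0.064748, -0.004150) = (0.000046, 0.000018)  (running Σ = (0.000046, 0.000018))
  m=-3: (0.003263, -0.009871) × (0.011181, 0.232699) = (0.002334, 0.000649)  (running Σ = (0.002380, 0.000666))
  m=-2: (-0.077651, -0.016779) × (-0.424999, 0.013608) = (0.033230, 0.006074)  (running Σ = (0.035610, 0.006741))
  m=-1: (-0.037207, 0.348360) × (-0.004857, -0.303446) = (0.105889, 0.009599)  (running Σ = (0.141499, 0.016339))
  m=0: (0.676668, -0.000000) × (-0.231095, 0.000000) = (-0.156375, 0.000000)  (running Σ = (-0.014875, 0.016339))
  m=1: (0.037207, 0.348360) × (0.004857, -0.303446) = (0.105889, -0.009599)  (running Σ = (0.091014, 0.006741))
  m=2: (-0.077651, 0.016779) × (-0.424999, -0.013608) = (0.033230, -0.006074)  (running Σ = (0.124244, 0.000666))
  m=3: (-0.003263, -0.009871) × (-0.011181, 0.232699) = (0.002334, -0.000649)  (running Σ = (0.126578, 0.000018))
  m=4: (0.000697, -0.000316) × (0.064748, 0.004150) = (0.000046, -0.000018)  (running Σ = (0.126624, -0.000000))
Σ over m = (0.126624, -0.000000); ×(4π/9) → (0.176800, -0.000000). Real part: 0.176800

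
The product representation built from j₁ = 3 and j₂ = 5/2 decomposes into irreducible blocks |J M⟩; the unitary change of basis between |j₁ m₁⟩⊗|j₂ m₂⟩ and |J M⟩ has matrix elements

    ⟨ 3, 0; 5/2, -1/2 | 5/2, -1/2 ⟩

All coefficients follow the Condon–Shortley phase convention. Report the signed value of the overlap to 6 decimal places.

−√(8/105) = -0.276026

j₁+j₂−J=3  J+j₁−j₂=3  J−j₁+j₂=2  j₁+j₂+J+1=9
(j₁±m₁, j₂±m₂, J±M) = (3,3,2,3,2,3)
P² = 216/35
sum k=0..2:
  [0] +1/72 = 1/72
  [1] −1/4 = -1/4
  [2] +1/8 = 1/8
S = -1/9
C² = P²·S² = 8/105 ; C = -0.276026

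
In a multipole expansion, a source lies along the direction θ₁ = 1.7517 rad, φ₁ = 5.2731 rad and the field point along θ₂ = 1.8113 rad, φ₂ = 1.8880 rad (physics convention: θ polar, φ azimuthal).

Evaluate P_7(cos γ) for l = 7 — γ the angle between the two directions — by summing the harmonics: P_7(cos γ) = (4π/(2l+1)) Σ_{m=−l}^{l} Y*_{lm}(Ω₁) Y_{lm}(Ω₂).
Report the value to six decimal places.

Term-by-term m-sum for l=7 (normalisation 4π/15 = 0.837758):
  m=-7: (0.314481, -0.315750) × (0.324566, -0.246547) = (0.024223, -0.180016)  (running Σ = (0.024223, -0.180016))
  m=-6: (-0.297450, -0.067351) × (-0.122057, -0.353545) = (0.012494, 0.113383)  (running Σ = (0.036717, -0.066633))
  m=-5: (-0.064913, -0.184658) × (0.083204, -0.001267) = (-0.005635, -0.015282)  (running Σ = (0.031082, -0.081916))
  m=-4: (-0.198513, 0.249516) × (0.104651, -0.335948) = (0.063050, 0.092802)  (running Σ = (0.094132, 0.010887))
  m=-3: (-0.106053, -0.011857) × (-0.023459, -0.016719) = (0.002290, 0.002051)  (running Σ = (0.096422, 0.012938))
  m=-2: (0.137128, 0.284330) × (0.261029, -0.192088) = (0.090411, 0.047878)  (running Σ = (0.186832, 0.060816))
  m=-1: (-0.037894, 0.060346) × (-0.022141, -0.067444) = (0.004909, 0.001220)  (running Σ = (0.191741, 0.062035))
  m=0: (0.313465, -0.000000) × (0.313596, 0.000000) = (0.098302, 0.000000)  (running Σ = (0.290043, 0.062035))
  m=1: (0.037894, 0.060346) × (0.022141, -0.067444) = (0.004909, -0.001220)  (running Σ = (0.294952, 0.060816))
  m=2: (0.137128, -0.284330) × (0.261029, 0.192088) = (0.090411, -0.047878)  (running Σ = (0.385362, 0.012938))
  m=3: (0.106053, -0.011857) × (0.023459, -0.016719) = (0.002290, -0.002051)  (running Σ = (0.387652, 0.010887))
  m=4: (-0.198513, -0.249516) × (0.104651, 0.335948) = (0.063050, -0.092802)  (running Σ = (0.450702, -0.081916))
  m=5: (0.064913, -0.184658) × (-0.083204, -0.001267) = (-0.005635, 0.015282)  (running Σ = (0.445067, -0.066633))
  m=6: (-0.297450, 0.067351) × (-0.122057, 0.353545) = (0.012494, -0.113383)  (running Σ = (0.457561, -0.180016))
  m=7: (-0.314481, -0.315750) × (-0.324566, -0.246547) = (0.024223, 0.180016)  (running Σ = (0.481784, 0.000000))
Σ over m = (0.481784, 0.000000); ×(4π/15) → (0.403618, 0.000000). Real part: 0.403618

0.403618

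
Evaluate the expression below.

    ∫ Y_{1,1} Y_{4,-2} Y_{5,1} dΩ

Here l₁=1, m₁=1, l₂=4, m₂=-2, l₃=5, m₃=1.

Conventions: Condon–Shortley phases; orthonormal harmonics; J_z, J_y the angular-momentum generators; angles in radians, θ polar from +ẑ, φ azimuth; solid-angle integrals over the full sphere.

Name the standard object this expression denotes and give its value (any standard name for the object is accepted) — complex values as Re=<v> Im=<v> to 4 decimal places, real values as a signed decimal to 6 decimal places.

Gaunt coefficient, -0.120286

This is a Gaunt coefficient — the integral of a triple product of spherical harmonics over the sphere.
Checks pass: Σm=0; 10 even; l₃=5∈[3,5].
(2·1+1)(2·4+1)(2·5+1) = 297
Δ: 0! 2! 8! / 11! → 1/495
sum: t=0:+1/576 = 1/576
3j²(1 4 5; 0 0 0) = Δ·Π!·Σ² = 5/99  (sign -1)
sum: t=0:+1/2880 = 1/2880
3j²(1 4 5; 1 -2 1) = Δ·Π!·Σ² = 2/165  (sign +1)
combine: 4πI² = 297·5/99·2/165 = 2/11
take √, sign -1: I = -0.12028562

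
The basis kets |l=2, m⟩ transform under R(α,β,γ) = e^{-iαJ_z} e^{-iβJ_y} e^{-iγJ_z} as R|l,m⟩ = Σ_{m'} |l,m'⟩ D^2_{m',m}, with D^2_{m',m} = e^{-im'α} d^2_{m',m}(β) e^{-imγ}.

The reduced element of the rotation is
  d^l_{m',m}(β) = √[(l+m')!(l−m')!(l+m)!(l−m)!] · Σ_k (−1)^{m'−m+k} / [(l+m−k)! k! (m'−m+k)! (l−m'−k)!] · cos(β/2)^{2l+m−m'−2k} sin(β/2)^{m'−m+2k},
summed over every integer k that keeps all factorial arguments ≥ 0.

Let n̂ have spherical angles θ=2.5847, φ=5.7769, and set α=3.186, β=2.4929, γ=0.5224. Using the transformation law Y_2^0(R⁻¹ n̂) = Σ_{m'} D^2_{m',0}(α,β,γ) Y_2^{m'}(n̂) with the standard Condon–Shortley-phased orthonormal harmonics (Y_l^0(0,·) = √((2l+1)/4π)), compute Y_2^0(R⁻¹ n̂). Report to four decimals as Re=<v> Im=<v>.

Re=-0.1607 Im=0.0000

Need the full column D^2_{m',0} for m'=−2..2 at α=3.1860, β=2.4929, γ=0.5224.
cos(β/2)=0.318689, sin(β/2)=0.947859
d^2_{-2,0}: single k=2 term ⇒ +0.223511;  D = +0.222630+0.019825i
d^2_{-1,0}: k∈[1..2] ⇒ +0.075149 -0.664775 = -0.589626;  D = +0.589045+0.026175i
d^2_{0,0}: k∈[0..2] ⇒ +0.010315 -0.364991 +0.807189 = +0.452513;  D = +0.452513+0.000000i
d^2_{1,0}: k∈[0..1] ⇒ -0.075149 +0.664775 = +0.589626;  D = -0.589045+0.026175i
d^2_{2,0}: single k=0 term ⇒ +0.223511;  D = +0.222630-0.019825i
Y_2^{m'}(θ=2.5847,φ=5.7769) and Σ D·Y over m':
  (+0.2226+0.0198i)·(+0.0572+0.0915i)  (+0.5890+0.0262i)·(-0.3031-0.1681i)  (+0.4525+0.0000i)·(+0.3665+0.0000i)  (-0.5890+0.0262i)·(+0.3031-0.1681i)  (+0.2226-0.0198i)·(+0.0572-0.0915i)
Y_2^0(R⁻¹ n̂) = -0.160690+0.000000i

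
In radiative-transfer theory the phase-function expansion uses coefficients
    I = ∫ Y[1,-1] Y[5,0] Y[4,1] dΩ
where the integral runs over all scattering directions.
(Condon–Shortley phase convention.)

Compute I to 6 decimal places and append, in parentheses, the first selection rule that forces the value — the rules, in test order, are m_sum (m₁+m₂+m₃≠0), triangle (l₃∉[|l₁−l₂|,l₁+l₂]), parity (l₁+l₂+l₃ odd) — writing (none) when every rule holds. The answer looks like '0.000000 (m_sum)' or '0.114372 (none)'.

0.155288 (none)

Checks pass: Σm=0; 10 even; l₃=4∈[4,6].
(2·1+1)(2·5+1)(2·4+1) = 297
Δ: 2! 0! 8! / 11! → 1/495
sum: t=1:−1/576 = -1/576
3j²(1 5 4; 0 0 0) = Δ·Π!·Σ² = 5/99  (sign -1)
sum: t=2:+1/1440 = 1/1440
3j²(1 5 4; -1 0 1) = Δ·Π!·Σ² = 2/99  (sign -1)
combine: 4πI² = 297·5/99·2/99 = 10/33
take √, sign +1: I = 0.15528807
No selection rule forces the value: the integral is nonzero (none).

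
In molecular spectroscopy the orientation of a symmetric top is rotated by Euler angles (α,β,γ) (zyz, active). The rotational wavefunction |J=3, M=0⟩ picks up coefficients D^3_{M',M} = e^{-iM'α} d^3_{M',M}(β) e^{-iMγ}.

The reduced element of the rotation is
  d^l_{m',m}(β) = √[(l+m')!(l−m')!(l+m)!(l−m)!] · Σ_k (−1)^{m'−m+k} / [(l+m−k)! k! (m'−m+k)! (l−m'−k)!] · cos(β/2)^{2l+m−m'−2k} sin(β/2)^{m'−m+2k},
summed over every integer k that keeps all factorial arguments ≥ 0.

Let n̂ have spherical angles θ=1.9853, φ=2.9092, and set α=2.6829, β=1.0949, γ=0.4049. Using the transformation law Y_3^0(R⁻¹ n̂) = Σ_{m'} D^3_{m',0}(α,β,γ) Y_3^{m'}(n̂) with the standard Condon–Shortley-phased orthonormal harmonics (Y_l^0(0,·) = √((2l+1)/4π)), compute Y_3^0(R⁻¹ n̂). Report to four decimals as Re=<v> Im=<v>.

Re=-0.2610 Im=0.0000

Need the full column D^3_{m',0} for m'=−3..3 at α=2.6829, β=1.0949, γ=0.4049.
cos(β/2)=0.853855, sin(β/2)=0.520512
d^3_{-3,0}: single k=3 term ⇒ +0.392607;  D = -0.075966+0.385188i
d^3_{-2,0}: k∈[2..3] ⇒ +0.788782 -0.293123 = +0.495659;  D = +0.301310-0.393561i
d^3_{-1,0}: k∈[1..3] ⇒ +0.818353 -0.912336 +0.113013 = +0.019029;  D = -0.017062+0.008426i
d^3_{0,0}: k∈[0..3] ⇒ +0.387528 -1.296102 +0.481650 -0.019888 = -0.446810;  D = -0.446810+0.000000i
d^3_{1,0}: k∈[0..2] ⇒ -0.818353 +0.912336 -0.113013 = -0.019029;  D = +0.017062+0.008426i
d^3_{2,0}: k∈[0..1] ⇒ +0.788782 -0.293123 = +0.495659;  D = +0.301310+0.393561i
d^3_{3,0}: single k=0 term ⇒ -0.392607;  D = +0.075966+0.385188i
Y_3^{m'}(θ=1.9853,φ=2.9092) and Σ D·Y over m':
  (-0.0760+0.3852i)·(-0.2453-0.2054i)  (+0.3013-0.3936i)·(-0.3083-0.1546i)  (-0.0171+0.0084i)·(+0.0544+0.0129i)  (-0.4468+0.0000i)·(+0.3290+0.0000i)  (+0.0171+0.0084i)·(-0.0544+0.0129i)  (+0.3013+0.3936i)·(-0.3083+0.1546i)  (+0.0760+0.3852i)·(+0.2453-0.2054i)
Y_3^0(R⁻¹ n̂) = -0.260967+0.000000i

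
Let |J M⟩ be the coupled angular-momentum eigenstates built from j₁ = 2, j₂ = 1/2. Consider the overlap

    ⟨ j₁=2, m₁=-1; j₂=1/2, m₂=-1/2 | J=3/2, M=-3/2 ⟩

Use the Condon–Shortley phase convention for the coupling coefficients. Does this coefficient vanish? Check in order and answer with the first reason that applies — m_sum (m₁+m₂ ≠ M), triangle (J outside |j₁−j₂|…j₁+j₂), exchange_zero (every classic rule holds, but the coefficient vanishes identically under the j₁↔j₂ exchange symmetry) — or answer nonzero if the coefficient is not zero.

m-sum: m₁+m₂ = -1+(-1/2) = -3/2, M = -3/2  ✓
triangle: |j₁−j₂| = 3/2 ≤ J = 3/2 ≤ j₁+j₂ = 5/2  ✓
exchange: j₁≠j₂ or m₁≠m₂ — the exchange symmetry imposes no constraint here
value check: CG = +√(1/5) = +0.447214 ≠ 0

nonzero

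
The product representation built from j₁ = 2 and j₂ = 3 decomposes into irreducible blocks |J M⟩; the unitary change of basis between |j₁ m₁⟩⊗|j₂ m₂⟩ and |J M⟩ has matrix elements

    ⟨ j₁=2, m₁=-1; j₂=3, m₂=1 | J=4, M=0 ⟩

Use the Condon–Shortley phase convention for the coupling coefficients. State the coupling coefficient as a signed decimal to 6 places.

-0.597614  (= −√(5/14))

triangle: 1!×3!×5!/10! = 720/3628800
(j±m)!: 1!×3!×4!×2!×4!×4! = 165888
prefactor² = (2J+1)×Δ×N² = 10368/35
  k=0: +1/(0!×1!×3!×4!×0!×1!) = 1/144
  k=1: −1/(1!×0!×2!×3!×1!×2!) = -1/24
Σ = -5/144  ⇒  CG² = 10368/35×(-5/144)² = 5/14
CG = −√(5/14) = -0.597614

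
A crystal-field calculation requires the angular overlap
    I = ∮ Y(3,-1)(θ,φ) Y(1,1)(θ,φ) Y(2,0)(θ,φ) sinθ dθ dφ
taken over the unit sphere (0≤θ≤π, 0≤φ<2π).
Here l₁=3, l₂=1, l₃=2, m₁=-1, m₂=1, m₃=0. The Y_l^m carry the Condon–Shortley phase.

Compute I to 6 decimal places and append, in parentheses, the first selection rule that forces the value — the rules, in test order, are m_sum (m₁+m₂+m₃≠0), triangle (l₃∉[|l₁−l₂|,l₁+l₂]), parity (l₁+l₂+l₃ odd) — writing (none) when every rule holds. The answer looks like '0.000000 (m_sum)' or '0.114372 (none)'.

m-sum 0 ✓  L=6 even ✓  2≤2≤4 ✓
Π(2lᵢ+1) = 7×3×5 = 105
triangle coeff Δ(3,1,2) = 1/105
Σ_t [1,1]: t=1:−1/4 = -1/4
(3j)²=3/35 [(3 1 2; 0 0 0)], sign=-1
Σ_t [2,2]: t=2:+1/8 = 1/8
(3j)²=2/35 [(3 1 2; -1 1 0)], sign=+1
⇒ 4πI² = 18/35
I = (-1)√(18/35/(4π)) = -0.20230066
No selection rule forces the value: the integral is nonzero (none).

-0.202301 (none)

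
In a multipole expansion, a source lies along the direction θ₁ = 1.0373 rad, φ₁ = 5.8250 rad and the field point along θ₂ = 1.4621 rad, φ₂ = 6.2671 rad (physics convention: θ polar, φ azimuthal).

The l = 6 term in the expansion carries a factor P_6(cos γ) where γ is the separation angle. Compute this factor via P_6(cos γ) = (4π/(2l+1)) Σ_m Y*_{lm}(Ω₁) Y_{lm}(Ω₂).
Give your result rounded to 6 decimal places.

Term-by-term m-sum for l=6 (normalisation 4π/13 = 0.966644):
  m=-6: Y*=-0.181886-0.075293i  Y=+0.464059+0.044927i  product -0.081023-0.043112i
  m=-5: Y*=-0.265613-0.302763i  Y=+0.175676+0.014160i  product -0.042375-0.056949i
  m=-4: Y*=-0.093685-0.349433i  Y=-0.302700-0.019503i  product +0.021543+0.107601i
  m=-3: Y*=-0.006398+0.032185i  Y=-0.199043-0.009612i  product +0.001583-0.006345i
  m=-2: Y*=-0.212824+0.277399i  Y=+0.255021+0.008207i  product -0.056551+0.068996i
  m=-1: Y*=-0.089213+0.043999i  Y=+0.206632+0.003324i  product -0.018580+0.008795i
  m=+0: Y*=+0.323077-0.000000i  Y=-0.242044+0.000000i  product -0.078199+0.000000i
  m=+1: Y*=+0.089213+0.043999i  Y=-0.206632+0.003324i  product -0.018580-0.008795i
  m=+2: Y*=-0.212824-0.277399i  Y=+0.255021-0.008207i  product -0.056551-0.068996i
  m=+3: Y*=+0.006398+0.032185i  Y=+0.199043-0.009612i  product +0.001583+0.006345i
  m=+4: Y*=-0.093685+0.349433i  Y=-0.302700+0.019503i  product +0.021543-0.107601i
  m=+5: Y*=+0.265613-0.302763i  Y=-0.175676+0.014160i  product -0.042375+0.056949i
  m=+6: Y*=-0.181886+0.075293i  Y=+0.464059-0.044927i  product -0.081023+0.043112i
Σ over m = -0.429006+0.000000i; ×(4π/13) → -0.414696+0.000000i. Real part: -0.414696

-0.414696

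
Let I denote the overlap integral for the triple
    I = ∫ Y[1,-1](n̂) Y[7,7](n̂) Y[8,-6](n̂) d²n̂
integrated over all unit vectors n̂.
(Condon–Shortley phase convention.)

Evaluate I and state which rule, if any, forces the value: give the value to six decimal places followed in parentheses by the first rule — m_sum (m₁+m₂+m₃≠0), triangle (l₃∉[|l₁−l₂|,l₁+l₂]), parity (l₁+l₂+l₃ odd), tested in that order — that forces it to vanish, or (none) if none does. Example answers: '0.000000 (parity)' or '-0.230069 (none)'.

Rules hold: Σm=0, L=16 even, 6≤8≤8.
N = 3·15·17 = 765
Δ = 0!·2!·14!/17! = 1/2040
Racah Σ t=0..0: t=0:+1/25401600 = 1/25401600
⇒ 3j(1 7 8; 0 0 0)² = 8/255, sgn +1
Racah Σ t=0..0: t=0:+1/174356582400 = 1/174356582400
⇒ 3j(1 7 8; -1 7 -6)² = 1/2040, sgn +1
4πI² = N·(3j₀)²·(3jₘ)² = 1/85
I = +1·√(0.0117647/4π) = 0.03059748
No selection rule forces the value: the integral is nonzero (none).

0.030597 (none)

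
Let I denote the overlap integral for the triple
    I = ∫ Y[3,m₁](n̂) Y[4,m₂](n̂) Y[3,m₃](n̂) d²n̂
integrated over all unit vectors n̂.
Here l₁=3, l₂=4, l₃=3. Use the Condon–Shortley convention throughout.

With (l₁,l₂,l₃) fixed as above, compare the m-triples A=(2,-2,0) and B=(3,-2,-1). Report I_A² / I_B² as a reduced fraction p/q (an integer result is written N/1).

l's match ⇒ only the (l;m) 3-j factors differ between A and B.
A: triangle coeff Δ(3,4,3) = 1/34650; Σ_t [0,1]: t=0:+1/96 t=1:−1/72 = -1/288; (3j)²=1/462 [(3 4 3; 2 -2 0)], sign=+1
B: triangle coeff Δ(3,4,3) = 1/34650; Σ_t [0,0]: t=0:+1/192 = 1/192; (3j)²=3/77 [(3 4 3; 3 -2 -1)], sign=+1
I_A²/I_B² = (1/462)/(3/77) = 1/18

1/18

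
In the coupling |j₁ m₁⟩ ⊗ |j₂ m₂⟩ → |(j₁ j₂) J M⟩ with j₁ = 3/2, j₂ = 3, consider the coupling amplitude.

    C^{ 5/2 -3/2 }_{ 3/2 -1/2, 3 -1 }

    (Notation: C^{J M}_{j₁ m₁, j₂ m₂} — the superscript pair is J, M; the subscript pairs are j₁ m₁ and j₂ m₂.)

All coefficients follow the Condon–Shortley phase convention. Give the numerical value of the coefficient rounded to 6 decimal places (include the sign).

-0.591608

j₁+j₂−J=2  J+j₁−j₂=1  J−j₁+j₂=4  j₁+j₂+J+1=8
(j₁±m₁, j₂±m₂, J±M) = (1,2,2,4,1,4)
P² = 576/35
sum k=1..2:
  [1] −1/6 = -1/6
  [2] +1/48 = 1/48
S = -7/48
C² = P²·S² = 7/20 ; C = -0.591608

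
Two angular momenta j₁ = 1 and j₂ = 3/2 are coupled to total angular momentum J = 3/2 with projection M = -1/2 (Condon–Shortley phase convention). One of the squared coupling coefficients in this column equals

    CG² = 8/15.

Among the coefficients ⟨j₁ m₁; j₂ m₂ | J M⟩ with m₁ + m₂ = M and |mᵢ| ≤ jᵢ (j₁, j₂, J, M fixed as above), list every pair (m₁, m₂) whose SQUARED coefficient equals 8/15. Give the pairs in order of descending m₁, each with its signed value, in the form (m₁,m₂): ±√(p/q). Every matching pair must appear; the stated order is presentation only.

(-1,1/2): −√(8/15)

Admissible pairs with m₁+m₂ = M = -1/2: (-1,1/2), (0,-1/2), (1,-3/2)
  (m₁,m₂)=(1,-3/2): CG² = 2/5, CG = +√(2/5)
  (m₁,m₂)=(0,-1/2): CG² = 1/15, CG = +√(1/15)
  (m₁,m₂)=(-1,1/2): CG² = 8/15, CG = −√(8/15)   ← matches the target
Pairs with CG² = 8/15: (-1,1/2): −√(8/15)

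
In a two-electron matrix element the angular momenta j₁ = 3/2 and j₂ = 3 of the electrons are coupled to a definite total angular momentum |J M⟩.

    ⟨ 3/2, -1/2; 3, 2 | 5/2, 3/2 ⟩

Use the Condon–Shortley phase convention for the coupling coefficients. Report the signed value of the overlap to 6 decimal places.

triangle: 2!*1!*4!/8! = 48/40320
(j±m)!: 1!*2!*5!*1!*4!*1! = 5760
prefactor² = (2J+1)*Δ*N² = 288/7
  k=1: −1/(1!*1!*1!*4!*0!*0!) = -1/24
  k=2: +1/(2!*0!*0!*3!*1!*1!) = 1/12
Σ = 1/24  ⇒  CG² = 288/7*(1/24)² = 1/14
CG = +√(1/14) = +0.267261

+√(1/14) ≈ +0.267261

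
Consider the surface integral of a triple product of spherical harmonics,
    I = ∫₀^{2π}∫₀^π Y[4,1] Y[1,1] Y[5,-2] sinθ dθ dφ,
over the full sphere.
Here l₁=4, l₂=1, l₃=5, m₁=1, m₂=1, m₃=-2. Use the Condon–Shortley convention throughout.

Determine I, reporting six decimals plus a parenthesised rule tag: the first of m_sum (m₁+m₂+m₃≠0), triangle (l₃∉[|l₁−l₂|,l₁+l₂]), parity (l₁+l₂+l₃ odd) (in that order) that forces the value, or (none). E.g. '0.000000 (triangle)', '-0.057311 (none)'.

Checks pass: Σm=0; 10 even; l₃=5∈[3,5].
(2·4+1)(2·1+1)(2·5+1) = 297
Δ: 0! 8! 2! / 11! → 1/495
sum: t=0:+1/576 = 1/576
3j²(4 1 5; 0 0 0) = Δ·Π!·Σ² = 5/99  (sign -1)
sum: t=0:+1/1440 = 1/1440
3j²(4 1 5; 1 1 -2) = Δ·Π!·Σ² = 7/165  (sign -1)
combine: 4πI² = 297·5/99·7/165 = 7/11
take √, sign +1: I = 0.22503380
No selection rule forces the value: the integral is nonzero (none).

0.225034 (none)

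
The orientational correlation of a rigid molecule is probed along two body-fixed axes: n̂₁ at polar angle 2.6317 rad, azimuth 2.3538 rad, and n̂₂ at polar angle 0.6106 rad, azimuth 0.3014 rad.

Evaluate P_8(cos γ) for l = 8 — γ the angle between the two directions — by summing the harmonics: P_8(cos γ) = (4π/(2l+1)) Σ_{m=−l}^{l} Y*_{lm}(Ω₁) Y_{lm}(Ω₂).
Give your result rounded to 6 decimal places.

Term-by-term m-sum for l=8 (normalisation 4π/17 = 0.739198):
  m=-8: (0.00166 - 0.00003j) × (-0.00448 - 0.00402j) = -0.00001 - 0.00001j  (running Σ = -0.00001 - 0.00001j)
  m=-7: (0.00854 + 0.00825j) × (-0.01766 - 0.02953j) = 0.00009 - 0.00040j  (running Σ = 0.00009 - 0.00040j)
  m=-6: (0.00076 + 0.05306j) × (-0.02855 - 0.11787j) = 0.00623 - 0.00160j  (running Σ = 0.00632 - 0.00201j)
  m=-5: (-0.11573 + 0.11853j) × (0.01860 - 0.29122j) = 0.03237 + 0.03591j  (running Σ = 0.03868 + 0.03390j)
  m=-4: (-0.36309 + 0.00348j) × (0.16759 - 0.43831j) = -0.05933 + 0.15973j  (running Σ = -0.02064 + 0.19363j)
  m=-3: (-0.36776 - 0.36251j) × (0.26024 - 0.33078j) = -0.21562 + 0.02731j  (running Σ = -0.23626 + 0.22094j)
  m=-2: (-0.00161 - 0.33578j) × (-0.00267 + 0.00184j) = 0.00062 + 0.00089j  (running Σ = -0.23564 + 0.22183j)
  m=-1: (-0.15121 + 0.15193j) × (-0.39237 + 0.12198j) = 0.04080 - 0.07806j  (running Σ = -0.19484 + 0.14377j)
  m=0: (-0.42143 + 0.00000j) × (-0.13519 + 0.00000j) = 0.05697 + 0.00000j  (running Σ = -0.13787 + 0.14377j)
  m=1: (0.15121 + 0.15193j) × (0.39237 + 0.12198j) = 0.04080 + 0.07806j  (running Σ = -0.09707 + 0.22183j)
  m=2: (-0.00161 + 0.33578j) × (-0.00267 - 0.00184j) = 0.00062 - 0.00089j  (running Σ = -0.09645 + 0.22094j)
  m=3: (0.36776 - 0.36251j) × (-0.26024 - 0.33078j) = -0.21562 - 0.02731j  (running Σ = -0.31206 + 0.19363j)
  m=4: (-0.36309 - 0.00348j) × (0.16759 + 0.43831j) = -0.05933 - 0.15973j  (running Σ = -0.37139 + 0.03390j)
  m=5: (0.11573 + 0.11853j) × (-0.01860 - 0.29122j) = 0.03237 - 0.03591j  (running Σ = -0.33902 - 0.00201j)
  m=6: (0.00076 - 0.05306j) × (-0.02855 + 0.11787j) = 0.00623 + 0.00160j  (running Σ = -0.33279 - 0.00040j)
  m=7: (-0.00854 + 0.00825j) × (0.01766 - 0.02953j) = 0.00009 + 0.00040j  (running Σ = -0.33270 - 0.00001j)
  m=8: (0.00166 + 0.00003j) × (-0.00448 + 0.00402j) = -0.00001 + 0.00001j  (running Σ = -0.33271 - 0.00000j)
Σ over m = -0.33271 - 0.00000j; ×(4π/17) → -0.24594 - 0.00000j. Real part: -0.245935

-0.245935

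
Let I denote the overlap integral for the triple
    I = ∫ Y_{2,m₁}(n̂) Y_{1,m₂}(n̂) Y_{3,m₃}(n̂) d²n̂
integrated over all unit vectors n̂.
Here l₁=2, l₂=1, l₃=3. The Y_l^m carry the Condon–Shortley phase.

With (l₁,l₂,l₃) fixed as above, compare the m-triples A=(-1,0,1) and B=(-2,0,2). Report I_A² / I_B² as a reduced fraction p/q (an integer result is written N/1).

Shared (l₁,l₂,l₃)=(2,1,3): N and (l;000)² cancel in I_A²/I_B².
A: Δ = 0!·4!·2!/7! = 1/105; Racah Σ t=0..0: t=0:+1/6 = 1/6; ⇒ 3j(2 1 3; -1 0 1)² = 8/105, sgn +1
B: Δ = 0!·4!·2!/7! = 1/105; Racah Σ t=0..0: t=0:+1/24 = 1/24; ⇒ 3j(2 1 3; -2 0 2)² = 1/21, sgn -1
I_A²/I_B² = (8/105)/(1/21) = 8/5

8/5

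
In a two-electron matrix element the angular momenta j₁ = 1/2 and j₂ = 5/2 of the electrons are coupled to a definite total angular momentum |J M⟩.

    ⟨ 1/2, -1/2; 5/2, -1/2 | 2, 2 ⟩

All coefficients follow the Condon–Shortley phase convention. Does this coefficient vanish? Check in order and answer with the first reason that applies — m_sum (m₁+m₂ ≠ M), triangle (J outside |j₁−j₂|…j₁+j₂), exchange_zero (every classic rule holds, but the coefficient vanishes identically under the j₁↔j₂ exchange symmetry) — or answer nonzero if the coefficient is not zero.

m-sum: m₁+m₂ = -1/2+(-1/2) = -1, M = 2  ✗ ⇒ coefficient is 0

m_sum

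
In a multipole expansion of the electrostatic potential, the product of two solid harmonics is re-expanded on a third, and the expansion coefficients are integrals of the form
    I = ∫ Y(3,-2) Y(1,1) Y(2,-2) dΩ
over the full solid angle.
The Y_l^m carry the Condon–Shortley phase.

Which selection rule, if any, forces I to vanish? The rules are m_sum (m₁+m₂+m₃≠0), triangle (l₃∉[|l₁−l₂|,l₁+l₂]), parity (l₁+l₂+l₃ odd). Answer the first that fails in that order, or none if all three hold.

m₁+m₂+m₃ = -2 + 1 − 2 = -3  ✗
triangle: |3−1|=2 ≤ l₃=2 ≤ 3+1=4
parity: l₁+l₂+l₃ = 6 is even

m_sum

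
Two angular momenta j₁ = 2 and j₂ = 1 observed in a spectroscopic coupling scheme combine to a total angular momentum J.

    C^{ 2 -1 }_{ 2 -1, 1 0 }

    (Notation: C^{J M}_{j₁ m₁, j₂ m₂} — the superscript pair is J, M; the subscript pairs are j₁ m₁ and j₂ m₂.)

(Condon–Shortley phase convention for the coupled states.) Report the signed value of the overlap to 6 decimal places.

j₁+j₂−J=1  J+j₁−j₂=3  J−j₁+j₂=1  j₁+j₂+J+1=6
(j₁±m₁, j₂±m₂, J±M) = (1,3,1,1,1,3)
P² = 3/2
sum k=0..1:
  [0] +1/6 = 1/6
  [1] −1/2 = -1/2
S = -1/3
C² = P²·S² = 1/6 ; C = -0.408248

−√(1/6) = -0.408248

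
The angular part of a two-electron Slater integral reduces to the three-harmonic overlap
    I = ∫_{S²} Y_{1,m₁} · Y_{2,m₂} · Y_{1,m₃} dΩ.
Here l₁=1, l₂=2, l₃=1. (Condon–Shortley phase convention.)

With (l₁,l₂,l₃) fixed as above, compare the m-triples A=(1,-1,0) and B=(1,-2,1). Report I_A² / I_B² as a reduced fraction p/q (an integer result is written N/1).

1/2

Shared (l₁,l₂,l₃)=(1,2,1): N and (l;000)² cancel in I_A²/I_B².
A: Δ = 2!·0!·2!/5! = 1/30; Racah Σ t=0..0: t=0:+1/2 = 1/2; ⇒ 3j(1 2 1; 1 -1 0)² = 1/10, sgn -1
B: Δ = 2!·0!·2!/5! = 1/30; Racah Σ t=0..0: t=0:+1/4 = 1/4; ⇒ 3j(1 2 1; 1 -2 1)² = 1/5, sgn +1
I_A²/I_B² = (1/10)/(1/5) = 1/2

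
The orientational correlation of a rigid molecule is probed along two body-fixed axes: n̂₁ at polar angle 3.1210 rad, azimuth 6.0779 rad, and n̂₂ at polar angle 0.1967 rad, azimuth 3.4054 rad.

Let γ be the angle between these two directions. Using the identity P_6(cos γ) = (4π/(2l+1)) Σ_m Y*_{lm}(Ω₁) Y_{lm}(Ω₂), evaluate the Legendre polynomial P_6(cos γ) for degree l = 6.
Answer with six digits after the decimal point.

Expand P_6 via completeness: Σ_{m} conj(Y_{6,m}) at Ω₁ times Y_{6,m} at Ω₂ —
  m=-6: Y*=+0.000000-0.000000i  Y=-0.000000-0.000027i  product -0.000000-0.000000i
  m=-5: Y*=-0.000000+0.000000i  Y=-0.000117+0.000453i  product -0.000000-0.000000i
  m=-4: Y*=+0.000000-0.000000i  Y=+0.002458-0.004338i  product -0.000000-0.000000i
  m=-3: Y*=-0.000037+0.000026i  Y=-0.025404+0.025712i  product +0.000000-0.000002i
  m=-2: Y*=+0.002023-0.000881i  Y=+0.152782-0.089029i  product +0.000231-0.000315i
  m=-1: Y*=-0.066299+0.013805i  Y=-0.508692+0.137399i  product +0.031829-0.016132i
  m=+0: Y*=+1.012583-0.000000i  Y=+0.643441+0.000000i  product +0.651537+0.000000i
  m=+1: Y*=+0.066299+0.013805i  Y=+0.508692+0.137399i  product +0.031829+0.016132i
  m=+2: Y*=+0.002023+0.000881i  Y=+0.152782+0.089029i  product +0.000231+0.000315i
  m=+3: Y*=+0.000037+0.000026i  Y=+0.025404+0.025712i  product +0.000000+0.000002i
  m=+4: Y*=+0.000000+0.000000i  Y=+0.002458+0.004338i  product -0.000000+0.000000i
  m=+5: Y*=+0.000000+0.000000i  Y=+0.000117+0.000453i  product -0.000000+0.000000i
  m=+6: Y*=+0.000000+0.000000i  Y=-0.000000+0.000027i  product -0.000000+0.000000i
Σ over m = +0.715657-0.000000i; ×(4π/13) → +0.691786-0.000000i. Real part: 0.691786

0.691786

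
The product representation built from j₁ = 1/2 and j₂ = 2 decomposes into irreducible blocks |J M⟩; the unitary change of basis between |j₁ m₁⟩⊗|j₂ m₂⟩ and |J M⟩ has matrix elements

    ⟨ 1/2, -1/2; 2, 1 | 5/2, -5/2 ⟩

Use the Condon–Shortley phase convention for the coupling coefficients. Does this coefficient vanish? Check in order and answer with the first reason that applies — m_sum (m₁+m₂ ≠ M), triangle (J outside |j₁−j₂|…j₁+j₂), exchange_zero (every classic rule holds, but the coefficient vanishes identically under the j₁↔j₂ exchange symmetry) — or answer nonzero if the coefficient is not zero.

m-sum: m₁+m₂ = -1/2+1 = 1/2, M = -5/2  ✗ ⇒ coefficient is 0

m_sum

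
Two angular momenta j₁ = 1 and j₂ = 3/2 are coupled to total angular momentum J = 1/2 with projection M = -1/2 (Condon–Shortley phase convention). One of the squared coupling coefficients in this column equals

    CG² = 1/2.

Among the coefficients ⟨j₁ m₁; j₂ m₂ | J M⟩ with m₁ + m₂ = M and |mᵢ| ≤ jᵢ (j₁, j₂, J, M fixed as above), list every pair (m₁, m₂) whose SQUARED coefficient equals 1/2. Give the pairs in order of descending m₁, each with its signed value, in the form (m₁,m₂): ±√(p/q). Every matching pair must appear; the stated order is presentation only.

Admissible pairs with m₁+m₂ = M = -1/2: (-1,1/2), (0,-1/2), (1,-3/2)
  (m₁,m₂)=(1,-3/2): CG² = 1/2, CG = +√(1/2)   ← matches the target
  (m₁,m₂)=(0,-1/2): CG² = 1/3, CG = −√(1/3)
  (m₁,m₂)=(-1,1/2): CG² = 1/6, CG = +√(1/6)
Pairs with CG² = 1/2: (1,-3/2): +√(1/2)

(1,-3/2): +√(1/2)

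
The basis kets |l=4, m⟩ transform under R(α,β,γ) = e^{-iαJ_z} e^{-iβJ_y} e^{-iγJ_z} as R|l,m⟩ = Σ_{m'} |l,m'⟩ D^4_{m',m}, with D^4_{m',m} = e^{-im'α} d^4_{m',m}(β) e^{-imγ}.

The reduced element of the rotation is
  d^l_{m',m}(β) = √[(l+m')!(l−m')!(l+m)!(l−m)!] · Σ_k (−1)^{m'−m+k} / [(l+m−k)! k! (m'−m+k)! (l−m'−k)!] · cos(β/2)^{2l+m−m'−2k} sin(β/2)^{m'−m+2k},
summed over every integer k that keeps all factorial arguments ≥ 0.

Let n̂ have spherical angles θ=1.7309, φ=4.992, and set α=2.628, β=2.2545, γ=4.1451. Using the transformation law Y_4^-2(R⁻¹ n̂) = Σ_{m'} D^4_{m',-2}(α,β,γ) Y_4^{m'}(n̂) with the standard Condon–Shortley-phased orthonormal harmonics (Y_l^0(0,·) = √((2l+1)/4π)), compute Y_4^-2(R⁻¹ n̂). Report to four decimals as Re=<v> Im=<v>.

Re=0.1002 Im=0.0244

Need the full column D^4_{m',-2} for m'=−4..4 at α=2.6280, β=2.2545, γ=4.1451.
cos(β/2)=0.429145, sin(β/2)=0.903235
d^4_{-4,-2}: single k=2 term ⇒ +0.026965;  D = +0.026935-0.001276i
d^4_{-3,-2}: k∈[1..2] ⇒ +0.009059 -0.120395 = -0.111336;  D = +0.099453+0.050049i
d^4_{-2,-2}: k∈[0..2] ⇒ +0.001150 -0.061152 +0.338620 = +0.278619;  D = +0.155236+0.231366i
d^4_{-1,-2}: k∈[0..2] ⇒ -0.010272 +0.227526 -0.671944 = -0.454690;  D = +0.035146+0.453330i
d^4_{0,-2}: k∈[0..2] ⇒ +0.048345 -0.571099 +0.948715 = +0.425961;  D = -0.179975+0.386072i
d^4_{1,-2}: k∈[0..2] ⇒ -0.151684 +1.007916 -0.892992 = -0.036760;  D = -0.029897+0.021388i
d^4_{2,-2}: k∈[0..2] ⇒ +0.338620 -1.200040 +0.443004 = -0.418416;  D = +0.416006-0.044849i
d^4_{3,-2}: k∈[0..1] ⇒ -0.533339 +0.787545 = +0.254206;  D = +0.233521+0.100442i
d^4_{4,-2}: single k=0 term ⇒ +0.529168;  D = -0.320668-0.420941i
Y_4^{m'}(θ=1.7309,φ=4.992) and Σ D·Y over m':
  (+0.0269-0.0013i)·(+0.1837-0.3780i)  (+0.0995+0.0500i)·(+0.1428+0.1283i)  (+0.1552+0.2314i)·(+0.2272-0.1422i)  (+0.0351+0.4533i)·(+0.0580+0.2020i)  (-0.1800+0.3861i)·(+0.2391+0.0000i)  (-0.0299+0.0214i)·(-0.0580+0.2020i)  (+0.4160-0.0448i)·(+0.2272+0.1422i)  (+0.2335+0.1004i)·(-0.1428+0.1283i)  (-0.3207-0.4209i)·(+0.1837+0.3780i)
Y_4^-2(R⁻¹ n̂) = +0.100159+0.024417i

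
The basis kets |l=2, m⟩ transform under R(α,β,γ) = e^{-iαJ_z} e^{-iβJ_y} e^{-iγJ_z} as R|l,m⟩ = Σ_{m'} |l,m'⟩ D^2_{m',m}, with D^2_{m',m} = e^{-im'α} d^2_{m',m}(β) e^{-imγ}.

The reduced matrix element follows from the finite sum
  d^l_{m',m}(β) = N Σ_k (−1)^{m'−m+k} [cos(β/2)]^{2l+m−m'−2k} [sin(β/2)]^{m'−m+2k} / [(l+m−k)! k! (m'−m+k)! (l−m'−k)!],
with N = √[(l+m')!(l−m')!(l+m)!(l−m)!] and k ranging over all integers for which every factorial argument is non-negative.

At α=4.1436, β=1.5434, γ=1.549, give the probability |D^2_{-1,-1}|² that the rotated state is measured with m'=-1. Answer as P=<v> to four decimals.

P=0.2358

First d^2_{-1,-1}(β=1.5434), then the phase factors e^{-i(-1)α} and e^{-i(-1)γ}:
c=cos(1.543400/2)=0.716726, s=sin(1.543400/2)=0.697355; N=√[1·6·1·6]=6.000000
The bounds max(0,m−m')=0 and min(l+m,l−m')=1 give 2 terms
  k=0: (−1)^0·6.0000/(6)·0.7167^4·0.6974^0 = +0.263884
  k=1: (−1)^1·6.0000/(2)·0.7167^2·0.6974^2 = -0.749437
d^2_{-1,-1}(1.5434) = +0.263884 -0.749437 = -0.485553
|D^2_{-1,-1}|² = |d^2_{-1,-1}(β)|² = (-0.485553)² = 0.235762 (the z-rotation phases have unit modulus)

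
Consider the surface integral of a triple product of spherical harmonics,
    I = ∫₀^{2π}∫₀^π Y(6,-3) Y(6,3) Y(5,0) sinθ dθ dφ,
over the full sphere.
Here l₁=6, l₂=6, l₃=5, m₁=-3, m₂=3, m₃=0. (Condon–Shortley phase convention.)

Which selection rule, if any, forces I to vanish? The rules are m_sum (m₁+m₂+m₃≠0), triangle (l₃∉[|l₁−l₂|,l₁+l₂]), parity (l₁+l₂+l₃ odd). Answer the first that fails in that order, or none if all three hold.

parity

azimuthal sum: -3 + 3 + 0 = 0  ✓
0 ≤ 5 ≤ 12 (triangle on l)  ✓
L = 6 + 6 + 5 = 17 (odd)  ✗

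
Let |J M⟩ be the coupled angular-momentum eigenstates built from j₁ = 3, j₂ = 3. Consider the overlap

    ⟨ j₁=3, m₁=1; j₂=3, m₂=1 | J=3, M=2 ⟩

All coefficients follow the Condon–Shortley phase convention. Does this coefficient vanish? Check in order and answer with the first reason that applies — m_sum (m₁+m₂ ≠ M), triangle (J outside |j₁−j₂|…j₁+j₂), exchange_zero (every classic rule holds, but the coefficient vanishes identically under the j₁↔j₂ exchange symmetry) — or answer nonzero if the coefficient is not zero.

exchange_zero

m-sum: m₁+m₂ = 1+1 = 2, M = 2  ✓
triangle: |j₁−j₂| = 0 ≤ J = 3 ≤ j₁+j₂ = 6  ✓
exchange: j₁=j₂ and m₁=m₂, and (−1)^(j₁+j₂−J) = (−1)^3 = −1 forces ⟨j₁m₁;j₂m₂|JM⟩ = −⟨j₂m₂;j₁m₁|JM⟩ = −⟨j₁m₁;j₂m₂|JM⟩ ⇒ the coefficient vanishes identically
Racah sum check: Σ_k collapses to 0 ⇒ CG = 0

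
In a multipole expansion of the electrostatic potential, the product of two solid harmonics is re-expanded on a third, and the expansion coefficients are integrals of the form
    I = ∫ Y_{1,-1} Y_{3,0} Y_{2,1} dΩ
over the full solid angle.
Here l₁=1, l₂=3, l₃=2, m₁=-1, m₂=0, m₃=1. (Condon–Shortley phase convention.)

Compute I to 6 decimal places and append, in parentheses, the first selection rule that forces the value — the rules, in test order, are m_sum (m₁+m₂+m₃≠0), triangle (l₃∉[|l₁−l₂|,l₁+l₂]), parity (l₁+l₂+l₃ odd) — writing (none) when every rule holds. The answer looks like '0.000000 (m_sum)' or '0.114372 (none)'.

0.143048 (none)

Checks pass: Σm=0; 6 even; l₃=2∈[2,4].
(2·1+1)(2·3+1)(2·2+1) = 105
Δ: 2! 0! 4! / 7! → 1/105
sum: t=1:−1/4 = -1/4
3j²(1 3 2; 0 0 0) = Δ·Π!·Σ² = 3/35  (sign -1)
sum: t=2:+1/12 = 1/12
3j²(1 3 2; -1 0 1) = Δ·Π!·Σ² = 1/35  (sign -1)
combine: 4πI² = 105·3/35·1/35 = 9/35
take √, sign +1: I = 0.14304817
No selection rule forces the value: the integral is nonzero (none).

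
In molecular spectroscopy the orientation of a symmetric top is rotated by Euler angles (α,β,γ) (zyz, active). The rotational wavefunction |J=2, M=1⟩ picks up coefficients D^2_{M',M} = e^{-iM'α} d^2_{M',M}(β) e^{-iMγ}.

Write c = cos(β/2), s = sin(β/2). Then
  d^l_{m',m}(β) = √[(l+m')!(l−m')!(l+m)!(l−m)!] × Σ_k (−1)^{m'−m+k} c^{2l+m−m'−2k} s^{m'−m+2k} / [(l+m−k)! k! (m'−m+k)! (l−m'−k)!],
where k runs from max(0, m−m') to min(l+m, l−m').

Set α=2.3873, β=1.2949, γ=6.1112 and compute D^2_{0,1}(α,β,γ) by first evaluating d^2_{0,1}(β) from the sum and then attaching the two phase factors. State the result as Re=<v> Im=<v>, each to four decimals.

Re=0.3163 Im=0.0549

Split into d^2_{0,1}(β=1.2949) × two z-phases.
With c≡cos(β/2)=0.797624 and s≡sin(β/2)=0.603154, N=[2·2·6·1]^{1/2}=4.898979
k∈{1,2} keeps every argument non-negative
  k=1: (−1)^0·4.8990/(2)·0.7976^3·0.6032^1 = +0.749721
  k=2: (−1)^1·4.8990/(2)·0.7976^1·0.6032^3 = -0.428706
d^2_{0,1}(1.2949) = +0.749721 -0.428706 = +0.321015
Attach z-rotation phases: D = e^{-i(0)(2.3873)}·(+0.321015)·e^{-i(1)(6.1112)} = +0.316279+0.054938i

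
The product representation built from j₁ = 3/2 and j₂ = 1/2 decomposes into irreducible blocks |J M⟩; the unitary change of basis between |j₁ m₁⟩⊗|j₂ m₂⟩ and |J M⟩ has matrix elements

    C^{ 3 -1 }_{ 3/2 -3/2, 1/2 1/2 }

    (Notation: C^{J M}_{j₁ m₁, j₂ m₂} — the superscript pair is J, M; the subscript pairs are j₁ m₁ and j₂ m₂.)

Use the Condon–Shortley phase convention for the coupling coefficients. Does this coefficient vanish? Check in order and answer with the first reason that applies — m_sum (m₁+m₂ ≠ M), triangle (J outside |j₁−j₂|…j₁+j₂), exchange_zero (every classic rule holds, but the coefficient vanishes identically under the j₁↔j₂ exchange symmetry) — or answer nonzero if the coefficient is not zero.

m-sum: m₁+m₂ = -3/2+1/2 = -1, M = -1  ✓
triangle: need |j₁−j₂| ≤ J ≤ j₁+j₂, i.e. J ∈ [1, 2]; J = 3 is outside ✗ ⇒ coefficient is 0

triangle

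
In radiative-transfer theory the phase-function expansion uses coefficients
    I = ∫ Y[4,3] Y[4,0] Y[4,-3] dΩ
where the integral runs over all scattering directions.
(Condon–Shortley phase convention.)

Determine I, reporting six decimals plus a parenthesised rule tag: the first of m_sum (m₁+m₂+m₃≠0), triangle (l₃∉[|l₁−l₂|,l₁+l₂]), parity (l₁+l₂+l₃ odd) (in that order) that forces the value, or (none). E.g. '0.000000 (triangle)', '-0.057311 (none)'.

Checks pass: Σm=0; 12 even; l₃=4∈[0,8].
(2·4+1)(2·4+1)(2·4+1) = 729
Δ: 4! 4! 4! / 13! → 1/450450
sum: t=0:+1/13824 t=1:−1/216 t=2:+1/64 t=3:−1/216 t=4:+1/13824 = 5/768
3j²(4 4 4; 0 0 0) = Δ·Π!·Σ² = 18/1001  (sign +1)
sum: t=0:+1/3456 t=1:−1/864 = -1/1152
3j²(4 4 4; 3 0 -3) = Δ·Π!·Σ² = 7/286  (sign +1)
combine: 4πI² = 729·18/1001·7/286 = 6561/20449
take √, sign +1: I = 0.15978796
No selection rule forces the value: the integral is nonzero (none).

0.159788 (none)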